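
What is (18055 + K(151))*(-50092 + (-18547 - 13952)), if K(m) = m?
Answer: -1503651746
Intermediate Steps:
(18055 + K(151))*(-50092 + (-18547 - 13952)) = (18055 + 151)*(-50092 + (-18547 - 13952)) = 18206*(-50092 - 32499) = 18206*(-82591) = -1503651746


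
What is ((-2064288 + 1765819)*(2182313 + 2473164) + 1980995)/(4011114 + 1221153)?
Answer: -1389513583718/5232267 ≈ -2.6557e+5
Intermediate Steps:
((-2064288 + 1765819)*(2182313 + 2473164) + 1980995)/(4011114 + 1221153) = (-298469*4655477 + 1980995)/5232267 = (-1389515564713 + 1980995)*(1/5232267) = -1389513583718*1/5232267 = -1389513583718/5232267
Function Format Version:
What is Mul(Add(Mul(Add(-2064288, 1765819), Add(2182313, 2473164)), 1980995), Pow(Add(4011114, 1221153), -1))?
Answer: Rational(-1389513583718, 5232267) ≈ -2.6557e+5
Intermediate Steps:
Mul(Add(Mul(Add(-2064288, 1765819), Add(2182313, 2473164)), 1980995), Pow(Add(4011114, 1221153), -1)) = Mul(Add(Mul(-298469, 4655477), 1980995), Pow(5232267, -1)) = Mul(Add(-1389515564713, 1980995), Rational(1, 5232267)) = Mul(-1389513583718, Rational(1, 5232267)) = Rational(-1389513583718, 5232267)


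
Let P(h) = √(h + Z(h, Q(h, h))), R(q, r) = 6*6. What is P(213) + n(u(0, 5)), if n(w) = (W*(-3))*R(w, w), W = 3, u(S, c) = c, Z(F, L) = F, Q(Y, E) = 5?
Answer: -324 + √426 ≈ -303.36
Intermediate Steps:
R(q, r) = 36
P(h) = √2*√h (P(h) = √(h + h) = √(2*h) = √2*√h)
n(w) = -324 (n(w) = (3*(-3))*36 = -9*36 = -324)
P(213) + n(u(0, 5)) = √2*√213 - 324 = √426 - 324 = -324 + √426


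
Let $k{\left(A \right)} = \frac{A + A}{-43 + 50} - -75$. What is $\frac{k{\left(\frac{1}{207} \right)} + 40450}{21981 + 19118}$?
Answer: $\frac{58720727}{59552451} \approx 0.98603$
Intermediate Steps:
$k{\left(A \right)} = 75 + \frac{2 A}{7}$ ($k{\left(A \right)} = \frac{2 A}{7} + 75 = 75 + \frac{2 A}{7}$)
$\frac{k{\left(\frac{1}{207} \right)} + 40450}{21981 + 19118} = \frac{\left(75 + \frac{2}{7 \cdot 207}\right) + 40450}{21981 + 19118} = \frac{\left(75 + \frac{2}{7} \cdot \frac{1}{207}\right) + 40450}{41099} = \left(\left(75 + \frac{2}{1449}\right) + 40450\right) \frac{1}{41099} = \left(\frac{108677}{1449} + 40450\right) \frac{1}{41099} = \frac{58720727}{1449} \cdot \frac{1}{41099} = \frac{58720727}{59552451}$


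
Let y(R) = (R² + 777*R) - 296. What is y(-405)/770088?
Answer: -37739/192522 ≈ -0.19602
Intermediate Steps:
y(R) = -296 + R² + 777*R
y(-405)/770088 = (-296 + (-405)² + 777*(-405))/770088 = (-296 + 164025 - 314685)*(1/770088) = -150956*1/770088 = -37739/192522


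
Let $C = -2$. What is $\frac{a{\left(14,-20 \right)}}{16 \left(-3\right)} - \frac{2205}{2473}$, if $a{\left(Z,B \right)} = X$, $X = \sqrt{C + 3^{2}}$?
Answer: $- \frac{2205}{2473} - \frac{\sqrt{7}}{48} \approx -0.94675$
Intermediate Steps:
$X = \sqrt{7}$ ($X = \sqrt{-2 + 3^{2}} = \sqrt{-2 + 9} = \sqrt{7} \approx 2.6458$)
$a{\left(Z,B \right)} = \sqrt{7}$
$\frac{a{\left(14,-20 \right)}}{16 \left(-3\right)} - \frac{2205}{2473} = \frac{\sqrt{7}}{16 \left(-3\right)} - \frac{2205}{2473} = \frac{\sqrt{7}}{-48} - \frac{2205}{2473} = \sqrt{7} \left(- \frac{1}{48}\right) - \frac{2205}{2473} = - \frac{\sqrt{7}}{48} - \frac{2205}{2473} = - \frac{2205}{2473} - \frac{\sqrt{7}}{48}$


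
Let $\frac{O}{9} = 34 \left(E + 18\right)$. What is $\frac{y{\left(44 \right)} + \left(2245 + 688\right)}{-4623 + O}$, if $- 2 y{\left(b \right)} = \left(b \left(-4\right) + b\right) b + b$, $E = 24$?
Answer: $\frac{5815}{8229} \approx 0.70665$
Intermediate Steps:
$O = 12852$ ($O = 9 \cdot 34 \left(24 + 18\right) = 9 \cdot 34 \cdot 42 = 9 \cdot 1428 = 12852$)
$y{\left(b \right)} = - \frac{b}{2} + \frac{3 b^{2}}{2}$ ($y{\left(b \right)} = - \frac{\left(b \left(-4\right) + b\right) b + b}{2} = - \frac{\left(- 4 b + b\right) b + b}{2} = - \frac{- 3 b b + b}{2} = - \frac{- 3 b^{2} + b}{2} = - \frac{b - 3 b^{2}}{2} = - \frac{b}{2} + \frac{3 b^{2}}{2}$)
$\frac{y{\left(44 \right)} + \left(2245 + 688\right)}{-4623 + O} = \frac{\frac{1}{2} \cdot 44 \left(-1 + 3 \cdot 44\right) + \left(2245 + 688\right)}{-4623 + 12852} = \frac{\frac{1}{2} \cdot 44 \left(-1 + 132\right) + 2933}{8229} = \left(\frac{1}{2} \cdot 44 \cdot 131 + 2933\right) \frac{1}{8229} = \left(2882 + 2933\right) \frac{1}{8229} = 5815 \cdot \frac{1}{8229} = \frac{5815}{8229}$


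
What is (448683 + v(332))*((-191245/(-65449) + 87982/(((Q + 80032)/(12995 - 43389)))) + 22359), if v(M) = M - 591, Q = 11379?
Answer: -18489786539124410304/5982758539 ≈ -3.0905e+9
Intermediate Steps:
v(M) = -591 + M
(448683 + v(332))*((-191245/(-65449) + 87982/(((Q + 80032)/(12995 - 43389)))) + 22359) = (448683 + (-591 + 332))*((-191245/(-65449) + 87982/(((11379 + 80032)/(12995 - 43389)))) + 22359) = (448683 - 259)*((-191245*(-1/65449) + 87982/((91411/(-30394)))) + 22359) = 448424*((191245/65449 + 87982/((91411*(-1/30394)))) + 22359) = 448424*((191245/65449 + 87982/(-91411/30394)) + 22359) = 448424*((191245/65449 + 87982*(-30394/91411)) + 22359) = 448424*((191245/65449 - 2674124908/91411) + 22359) = 448424*(-175001319206997/5982758539 + 22359) = 448424*(-41232821033496/5982758539) = -18489786539124410304/5982758539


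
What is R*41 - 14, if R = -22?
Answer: -916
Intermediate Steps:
R*41 - 14 = -22*41 - 14 = -902 - 14 = -916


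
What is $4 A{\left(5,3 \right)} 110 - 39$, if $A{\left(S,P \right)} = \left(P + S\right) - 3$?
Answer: $2161$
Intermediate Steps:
$A{\left(S,P \right)} = -3 + P + S$
$4 A{\left(5,3 \right)} 110 - 39 = 4 \left(-3 + 3 + 5\right) 110 - 39 = 4 \cdot 5 \cdot 110 - 39 = 20 \cdot 110 - 39 = 2200 - 39 = 2161$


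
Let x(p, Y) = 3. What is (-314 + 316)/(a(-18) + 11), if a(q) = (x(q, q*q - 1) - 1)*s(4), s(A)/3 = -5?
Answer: -2/19 ≈ -0.10526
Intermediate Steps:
s(A) = -15 (s(A) = 3*(-5) = -15)
a(q) = -30 (a(q) = (3 - 1)*(-15) = 2*(-15) = -30)
(-314 + 316)/(a(-18) + 11) = (-314 + 316)/(-30 + 11) = 2/(-19) = 2*(-1/19) = -2/19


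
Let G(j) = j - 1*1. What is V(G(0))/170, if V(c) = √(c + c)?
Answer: I*√2/170 ≈ 0.0083189*I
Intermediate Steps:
G(j) = -1 + j (G(j) = j - 1 = -1 + j)
V(c) = √2*√c (V(c) = √(2*c) = √2*√c)
V(G(0))/170 = (√2*√(-1 + 0))/170 = (√2*√(-1))*(1/170) = (√2*I)*(1/170) = (I*√2)*(1/170) = I*√2/170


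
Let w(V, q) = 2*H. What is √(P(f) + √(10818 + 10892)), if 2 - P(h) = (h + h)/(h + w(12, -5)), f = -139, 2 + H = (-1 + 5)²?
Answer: √(-6216 + 12321*√21710)/111 ≈ 12.118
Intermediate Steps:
H = 14 (H = -2 + (-1 + 5)² = -2 + 4² = -2 + 16 = 14)
w(V, q) = 28 (w(V, q) = 2*14 = 28)
P(h) = 2 - 2*h/(28 + h) (P(h) = 2 - (h + h)/(h + 28) = 2 - 2*h/(28 + h))
√(P(f) + √(10818 + 10892)) = √(56/(28 - 139) + √(10818 + 10892)) = √(56/(-111) + √21710) = √(56*(-1/111) + √21710) = √(-56/111 + √21710)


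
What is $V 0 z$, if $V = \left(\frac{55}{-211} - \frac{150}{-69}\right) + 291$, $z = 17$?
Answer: $0$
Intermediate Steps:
$V = \frac{1421508}{4853}$ ($V = \left(55 \left(- \frac{1}{211}\right) - - \frac{50}{23}\right) + 291 = \left(- \frac{55}{211} + \frac{50}{23}\right) + 291 = \frac{9285}{4853} + 291 = \frac{1421508}{4853} \approx 292.91$)
$V 0 z = \frac{1421508 \cdot 0 \cdot 17}{4853} = \frac{1421508}{4853} \cdot 0 = 0$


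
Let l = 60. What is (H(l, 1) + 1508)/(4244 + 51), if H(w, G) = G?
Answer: 1509/4295 ≈ 0.35134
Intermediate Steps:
(H(l, 1) + 1508)/(4244 + 51) = (1 + 1508)/(4244 + 51) = 1509/4295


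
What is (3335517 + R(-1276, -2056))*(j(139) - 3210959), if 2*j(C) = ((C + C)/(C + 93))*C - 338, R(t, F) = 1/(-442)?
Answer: -1098296921703448375/102544 ≈ -1.0710e+13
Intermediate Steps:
R(t, F) = -1/442
j(C) = -169 + C**2/(93 + C) (j(C) = (((C + C)/(C + 93))*C - 338)/2 = (((2*C)/(93 + C))*C - 338)/2 = ((2*C/(93 + C))*C - 338)/2 = (2*C**2/(93 + C) - 338)/2 = (-338 + 2*C**2/(93 + C))/2 = -169 + C**2/(93 + C))
(3335517 + R(-1276, -2056))*(j(139) - 3210959) = (3335517 - 1/442)*((-15717 + 139**2 - 169*139)/(93 + 139) - 3210959) = 1474298513*((-15717 + 19321 - 23491)/232 - 3210959)/442 = 1474298513*((1/232)*(-19887) - 3210959)/442 = 1474298513*(-19887/232 - 3210959)/442 = (1474298513/442)*(-744962375/232) = -1098296921703448375/102544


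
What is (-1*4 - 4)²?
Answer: 64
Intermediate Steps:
(-1*4 - 4)² = (-4 - 4)² = (-8)² = 64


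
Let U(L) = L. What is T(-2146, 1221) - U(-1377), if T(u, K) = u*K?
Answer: -2618889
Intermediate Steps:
T(u, K) = K*u
T(-2146, 1221) - U(-1377) = 1221*(-2146) - 1*(-1377) = -2620266 + 1377 = -2618889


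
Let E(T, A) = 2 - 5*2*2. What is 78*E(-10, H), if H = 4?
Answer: -1404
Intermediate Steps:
E(T, A) = -18 (E(T, A) = 2 - 10*2 = 2 - 20 = -18)
78*E(-10, H) = 78*(-18) = -1404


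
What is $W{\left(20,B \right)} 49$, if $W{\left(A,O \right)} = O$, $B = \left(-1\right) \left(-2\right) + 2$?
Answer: $196$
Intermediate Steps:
$B = 4$ ($B = 2 + 2 = 4$)
$W{\left(20,B \right)} 49 = 4 \cdot 49 = 196$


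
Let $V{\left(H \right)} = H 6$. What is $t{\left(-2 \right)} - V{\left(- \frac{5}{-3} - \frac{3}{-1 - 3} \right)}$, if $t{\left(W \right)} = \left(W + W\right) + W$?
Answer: $- \frac{41}{2} \approx -20.5$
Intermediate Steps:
$V{\left(H \right)} = 6 H$
$t{\left(W \right)} = 3 W$ ($t{\left(W \right)} = 2 W + W = 3 W$)
$t{\left(-2 \right)} - V{\left(- \frac{5}{-3} - \frac{3}{-1 - 3} \right)} = 3 \left(-2\right) - 6 \left(- \frac{5}{-3} - \frac{3}{-1 - 3}\right) = -6 - 6 \left(\left(-5\right) \left(- \frac{1}{3}\right) - \frac{3}{-1 - 3}\right) = -6 - 6 \left(\frac{5}{3} - \frac{3}{-4}\right) = -6 - 6 \left(\frac{5}{3} - - \frac{3}{4}\right) = -6 - 6 \left(\frac{5}{3} + \frac{3}{4}\right) = -6 - 6 \cdot \frac{29}{12} = -6 - \frac{29}{2} = - \frac{41}{2}$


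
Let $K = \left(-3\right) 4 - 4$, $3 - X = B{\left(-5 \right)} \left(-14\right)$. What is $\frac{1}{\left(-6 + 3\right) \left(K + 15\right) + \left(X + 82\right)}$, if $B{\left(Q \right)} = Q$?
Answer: $\frac{1}{18} \approx 0.055556$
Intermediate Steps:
$X = -67$ ($X = 3 - \left(-5\right) \left(-14\right) = 3 - 70 = -67$)
$K = -16$ ($K = -12 - 4 = -16$)
$\frac{1}{\left(-6 + 3\right) \left(K + 15\right) + \left(X + 82\right)} = \frac{1}{\left(-6 + 3\right) \left(-16 + 15\right) + \left(-67 + 82\right)} = \frac{1}{\left(-3\right) \left(-1\right) + 15} = \frac{1}{3 + 15} = \frac{1}{18}$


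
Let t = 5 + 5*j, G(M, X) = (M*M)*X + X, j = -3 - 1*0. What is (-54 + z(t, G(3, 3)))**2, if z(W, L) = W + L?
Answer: 1156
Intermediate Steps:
j = -3 (j = -3 + 0 = -3)
G(M, X) = X + X*M**2 (G(M, X) = M**2*X + X = X*M**2 + X = X + X*M**2)
t = -10 (t = 5 + 5*(-3) = 5 - 15 = -10)
z(W, L) = L + W
(-54 + z(t, G(3, 3)))**2 = (-54 + (3*(1 + 3**2) - 10))**2 = (-54 + (3*(1 + 9) - 10))**2 = (-54 + (3*10 - 10))**2 = (-54 + (30 - 10))**2 = (-54 + 20)**2 = (-34)**2 = 1156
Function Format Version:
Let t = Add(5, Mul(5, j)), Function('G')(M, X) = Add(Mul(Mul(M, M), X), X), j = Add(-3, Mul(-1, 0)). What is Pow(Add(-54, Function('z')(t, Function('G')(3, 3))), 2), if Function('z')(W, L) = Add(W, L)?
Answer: 1156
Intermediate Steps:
j = -3 (j = Add(-3, 0) = -3)
Function('G')(M, X) = Add(X, Mul(X, Pow(M, 2))) (Function('G')(M, X) = Add(Mul(Pow(M, 2), X), X) = Add(Mul(X, Pow(M, 2)), X) = Add(X, Mul(X, Pow(M, 2))))
t = -10 (t = Add(5, Mul(5, -3)) = Add(5, -15) = -10)
Function('z')(W, L) = Add(L, W)
Pow(Add(-54, Function('z')(t, Function('G')(3, 3))), 2) = Pow(Add(-54, Add(Mul(3, Add(1, Pow(3, 2))), -10)), 2) = Pow(Add(-54, Add(Mul(3, Add(1, 9)), -10)), 2) = Pow(Add(-54, Add(Mul(3, 10), -10)), 2) = Pow(Add(-54, Add(30, -10)), 2) = Pow(Add(-54, 20), 2) = Pow(-34, 2) = 1156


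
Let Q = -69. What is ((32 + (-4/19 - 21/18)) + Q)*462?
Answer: -336875/19 ≈ -17730.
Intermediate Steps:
((32 + (-4/19 - 21/18)) + Q)*462 = ((32 + (-4/19 - 21/18)) - 69)*462 = ((32 + (-4*1/19 - 21*1/18)) - 69)*462 = ((32 + (-4/19 - 7/6)) - 69)*462 = ((32 - 157/114) - 69)*462 = (3491/114 - 69)*462 = -4375/114*462 = -336875/19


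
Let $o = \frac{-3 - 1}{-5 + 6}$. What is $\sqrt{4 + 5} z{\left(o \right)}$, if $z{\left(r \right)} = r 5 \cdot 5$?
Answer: $-300$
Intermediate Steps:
$o = -4$ ($o = - \frac{4}{1} = \left(-4\right) 1 = -4$)
$z{\left(r \right)} = 25 r$ ($z{\left(r \right)} = 5 r 5 = 25 r$)
$\sqrt{4 + 5} z{\left(o \right)} = \sqrt{4 + 5} \cdot 25 \left(-4\right) = \sqrt{9} \left(-100\right) = 3 \left(-100\right) = -300$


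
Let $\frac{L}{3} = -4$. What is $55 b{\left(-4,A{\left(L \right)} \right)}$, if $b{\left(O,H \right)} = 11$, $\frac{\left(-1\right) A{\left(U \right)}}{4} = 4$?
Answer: $605$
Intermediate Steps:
$L = -12$ ($L = 3 \left(-4\right) = -12$)
$A{\left(U \right)} = -16$ ($A{\left(U \right)} = \left(-4\right) 4 = -16$)
$55 b{\left(-4,A{\left(L \right)} \right)} = 55 \cdot 11 = 605$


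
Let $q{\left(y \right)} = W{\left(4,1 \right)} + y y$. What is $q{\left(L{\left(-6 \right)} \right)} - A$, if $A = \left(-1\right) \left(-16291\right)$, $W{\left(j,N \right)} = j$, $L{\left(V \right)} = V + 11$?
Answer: $-16262$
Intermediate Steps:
$L{\left(V \right)} = 11 + V$
$q{\left(y \right)} = 4 + y^{2}$ ($q{\left(y \right)} = 4 + y y = 4 + y^{2}$)
$A = 16291$
$q{\left(L{\left(-6 \right)} \right)} - A = \left(4 + \left(11 - 6\right)^{2}\right) - 16291 = \left(4 + 5^{2}\right) - 16291 = \left(4 + 25\right) - 16291 = 29 - 16291 = -16262$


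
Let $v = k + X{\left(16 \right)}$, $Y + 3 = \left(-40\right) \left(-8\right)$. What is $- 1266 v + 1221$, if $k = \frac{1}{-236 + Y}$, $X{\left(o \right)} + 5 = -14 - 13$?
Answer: $\frac{1126369}{27} \approx 41717.0$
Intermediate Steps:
$X{\left(o \right)} = -32$ ($X{\left(o \right)} = -5 - 27 = -32$)
$Y = 317$ ($Y = -3 - -320 = -3 + 320 = 317$)
$k = \frac{1}{81}$ ($k = \frac{1}{-236 + 317} = \frac{1}{81} \approx 0.012346$)
$v = - \frac{2591}{81}$ ($v = \frac{1}{81} - 32 = - \frac{2591}{81} \approx -31.988$)
$- 1266 v + 1221 = \left(-1266\right) \left(- \frac{2591}{81}\right) + 1221 = \frac{1093402}{27} + 1221 = \frac{1126369}{27}$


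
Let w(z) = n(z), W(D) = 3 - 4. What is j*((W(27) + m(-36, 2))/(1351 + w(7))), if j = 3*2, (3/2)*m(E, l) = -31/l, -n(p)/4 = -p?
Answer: -68/1379 ≈ -0.049311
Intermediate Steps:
W(D) = -1
n(p) = 4*p (n(p) = -(-4)*p = 4*p)
m(E, l) = -62/(3*l) (m(E, l) = 2*(-31/l)/3 = -62/(3*l))
w(z) = 4*z
j = 6
j*((W(27) + m(-36, 2))/(1351 + w(7))) = 6*((-1 - 62/3/2)/(1351 + 4*7)) = 6*((-1 - 62/3*½)/(1351 + 28)) = 6*((-1 - 31/3)/1379) = 6*(-34/3*1/1379) = 6*(-34/4137) = -68/1379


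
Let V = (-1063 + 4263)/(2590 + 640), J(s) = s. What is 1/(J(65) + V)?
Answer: 323/21315 ≈ 0.015154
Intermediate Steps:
V = 320/323 (V = 3200/3230 = 3200*(1/3230) = 320/323 ≈ 0.99071)
1/(J(65) + V) = 1/(65 + 320/323) = 1/(21315/323) = 323/21315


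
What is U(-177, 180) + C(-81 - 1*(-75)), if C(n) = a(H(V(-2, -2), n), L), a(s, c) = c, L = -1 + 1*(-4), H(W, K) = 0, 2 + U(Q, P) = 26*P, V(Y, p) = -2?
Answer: 4673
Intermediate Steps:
U(Q, P) = -2 + 26*P
L = -5 (L = -1 - 4 = -5)
C(n) = -5
U(-177, 180) + C(-81 - 1*(-75)) = (-2 + 26*180) - 5 = (-2 + 4680) - 5 = 4678 - 5 = 4673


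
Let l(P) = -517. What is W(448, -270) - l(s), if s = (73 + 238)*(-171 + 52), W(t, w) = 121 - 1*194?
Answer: 444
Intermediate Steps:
W(t, w) = -73 (W(t, w) = 121 - 194 = -73)
s = -37009 (s = 311*(-119) = -37009)
W(448, -270) - l(s) = -73 - 1*(-517) = -73 + 517 = 444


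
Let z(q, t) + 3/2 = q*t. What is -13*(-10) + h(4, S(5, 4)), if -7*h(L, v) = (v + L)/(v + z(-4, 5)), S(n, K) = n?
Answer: 10016/77 ≈ 130.08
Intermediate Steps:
z(q, t) = -3/2 + q*t
h(L, v) = -(L + v)/(7*(-43/2 + v)) (h(L, v) = -(v + L)/(7*(v + (-3/2 - 4*5))) = -(L + v)/(7*(v + (-3/2 - 20))) = -(L + v)/(7*(v - 43/2)) = -(L + v)/(7*(-43/2 + v)))
-13*(-10) + h(4, S(5, 4)) = -13*(-10) + 2*(-1*4 - 1*5)/(7*(-43 + 2*5)) = 130 + 2*(-4 - 5)/(7*(-43 + 10)) = 130 + (2/7)*(-9)/(-33) = 130 + (2/7)*(-1/33)*(-9) = 130 + 6/77 = 10016/77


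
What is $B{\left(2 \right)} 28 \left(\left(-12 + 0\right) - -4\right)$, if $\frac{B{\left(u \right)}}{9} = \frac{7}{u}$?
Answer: $-7056$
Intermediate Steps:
$B{\left(u \right)} = \frac{63}{u}$ ($B{\left(u \right)} = 9 \frac{7}{u} = \frac{63}{u}$)
$B{\left(2 \right)} 28 \left(\left(-12 + 0\right) - -4\right) = \frac{63}{2} \cdot 28 \left(\left(-12 + 0\right) - -4\right) = 63 \cdot \frac{1}{2} \cdot 28 \left(-12 + \left(-3 + 7\right)\right) = \frac{63}{2} \cdot 28 \left(-12 + 4\right) = 882 \left(-8\right) = -7056$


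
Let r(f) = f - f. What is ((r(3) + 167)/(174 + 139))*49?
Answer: 8183/313 ≈ 26.144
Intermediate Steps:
r(f) = 0
((r(3) + 167)/(174 + 139))*49 = ((0 + 167)/(174 + 139))*49 = (167/313)*49 = 8183/313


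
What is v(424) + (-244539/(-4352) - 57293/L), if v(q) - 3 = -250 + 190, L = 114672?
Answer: -40847371/31190784 ≈ -1.3096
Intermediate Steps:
v(q) = -57 (v(q) = 3 + (-250 + 190) = 3 - 60 = -57)
v(424) + (-244539/(-4352) - 57293/L) = -57 + (-244539/(-4352) - 57293/114672) = -57 + (-244539*(-1/4352) - 57293*1/114672) = -57 + (244539/4352 - 57293/114672) = -57 + 1737027317/31190784 = -40847371/31190784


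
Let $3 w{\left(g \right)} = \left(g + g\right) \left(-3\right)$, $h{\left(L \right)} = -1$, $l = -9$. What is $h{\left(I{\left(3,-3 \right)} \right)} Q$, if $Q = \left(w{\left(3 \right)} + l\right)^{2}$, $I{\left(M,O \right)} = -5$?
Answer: $-225$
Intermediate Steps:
$w{\left(g \right)} = - 2 g$ ($w{\left(g \right)} = \frac{\left(g + g\right) \left(-3\right)}{3} = \frac{2 g \left(-3\right)}{3} = \frac{\left(-6\right) g}{3} = - 2 g$)
$Q = 225$ ($Q = \left(\left(-2\right) 3 - 9\right)^{2} = \left(-6 - 9\right)^{2} = \left(-15\right)^{2} = 225$)
$h{\left(I{\left(3,-3 \right)} \right)} Q = \left(-1\right) 225 = -225$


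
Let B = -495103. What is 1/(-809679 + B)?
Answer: -1/1304782 ≈ -7.6641e-7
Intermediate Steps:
1/(-809679 + B) = 1/(-809679 - 495103) = 1/(-1304782) = -1/1304782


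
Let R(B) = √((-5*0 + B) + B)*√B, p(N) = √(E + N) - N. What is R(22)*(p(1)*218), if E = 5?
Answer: 4796*√2*(-1 + √6) ≈ 9831.3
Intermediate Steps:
p(N) = √(5 + N) - N
R(B) = B*√2 (R(B) = √((0 + B) + B)*√B = √(B + B)*√B = √(2*B)*√B = (√2*√B)*√B = B*√2)
R(22)*(p(1)*218) = (22*√2)*((√(5 + 1) - 1*1)*218) = (22*√2)*((√6 - 1)*218) = (22*√2)*((-1 + √6)*218) = (22*√2)*(-218 + 218*√6) = 22*√2*(-218 + 218*√6)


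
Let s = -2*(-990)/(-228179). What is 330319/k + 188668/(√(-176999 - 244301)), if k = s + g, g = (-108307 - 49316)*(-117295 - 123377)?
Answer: 75371859101/8656071369801444 - 94334*I*√4213/21065 ≈ 8.7074e-6 - 290.67*I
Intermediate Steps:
s = -1980/228179 (s = 1980*(-1/228179) = -1980/228179 ≈ -0.0086774)
g = 37935442656 (g = -157623*(-240672) = 37935442656)
k = 8656071369801444/228179 (k = -1980/228179 + 37935442656 = 8656071369801444/228179 ≈ 3.7935e+10)
330319/k + 188668/(√(-176999 - 244301)) = 330319/(8656071369801444/228179) + 188668/(√(-176999 - 244301)) = 330319*(228179/8656071369801444) + 188668/(√(-421300)) = 75371859101/8656071369801444 + 188668/((10*I*√4213)) = 75371859101/8656071369801444 + 188668*(-I*√4213/42130) = 75371859101/8656071369801444 - 94334*I*√4213/21065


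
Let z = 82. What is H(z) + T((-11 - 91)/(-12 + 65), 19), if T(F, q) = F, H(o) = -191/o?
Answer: -18487/4346 ≈ -4.2538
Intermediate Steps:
H(z) + T((-11 - 91)/(-12 + 65), 19) = -191/82 + (-11 - 91)/(-12 + 65) = -191*1/82 - 102/53 = -191/82 - 102*1/53 = -191/82 - 102/53 = -18487/4346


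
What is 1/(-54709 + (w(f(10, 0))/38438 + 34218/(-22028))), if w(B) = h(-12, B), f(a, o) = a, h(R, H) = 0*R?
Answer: -11014/602582035 ≈ -1.8278e-5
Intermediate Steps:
h(R, H) = 0
w(B) = 0
1/(-54709 + (w(f(10, 0))/38438 + 34218/(-22028))) = 1/(-54709 + (0/38438 + 34218/(-22028))) = 1/(-54709 + (0*(1/38438) + 34218*(-1/22028))) = 1/(-54709 + (0 - 17109/11014)) = 1/(-54709 - 17109/11014) = 1/(-602582035/11014) = -11014/602582035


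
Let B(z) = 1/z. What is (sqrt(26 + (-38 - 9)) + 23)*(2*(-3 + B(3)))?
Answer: -368/3 - 16*I*sqrt(21)/3 ≈ -122.67 - 24.44*I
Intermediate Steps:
(sqrt(26 + (-38 - 9)) + 23)*(2*(-3 + B(3))) = (sqrt(26 + (-38 - 9)) + 23)*(2*(-3 + 1/3)) = (sqrt(26 - 47) + 23)*(2*(-3 + 1/3)) = (sqrt(-21) + 23)*(2*(-8/3)) = (I*sqrt(21) + 23)*(-16/3) = (23 + I*sqrt(21))*(-16/3) = -368/3 - 16*I*sqrt(21)/3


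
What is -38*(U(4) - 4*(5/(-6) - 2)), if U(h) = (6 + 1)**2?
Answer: -6878/3 ≈ -2292.7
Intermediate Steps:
U(h) = 49 (U(h) = 7**2 = 49)
-38*(U(4) - 4*(5/(-6) - 2)) = -38*(49 - 4*(5/(-6) - 2)) = -38*(49 - 4*(5*(-1/6) - 2)) = -38*(49 - 4*(-5/6 - 2)) = -38*(49 - 4*(-17/6)) = -38*(49 + 34/3) = -38*181/3 = -6878/3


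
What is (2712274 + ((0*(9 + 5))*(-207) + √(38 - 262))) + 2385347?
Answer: 5097621 + 4*I*√14 ≈ 5.0976e+6 + 14.967*I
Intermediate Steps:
(2712274 + ((0*(9 + 5))*(-207) + √(38 - 262))) + 2385347 = (2712274 + ((0*14)*(-207) + √(-224))) + 2385347 = (2712274 + (0*(-207) + 4*I*√14)) + 2385347 = (2712274 + (0 + 4*I*√14)) + 2385347 = (2712274 + 4*I*√14) + 2385347 = 5097621 + 4*I*√14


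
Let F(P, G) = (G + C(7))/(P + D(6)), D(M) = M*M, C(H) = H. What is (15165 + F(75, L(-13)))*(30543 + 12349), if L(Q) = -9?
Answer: 72200661196/111 ≈ 6.5046e+8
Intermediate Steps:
D(M) = M²
F(P, G) = (7 + G)/(36 + P) (F(P, G) = (G + 7)/(P + 6²) = (7 + G)/(P + 36) = (7 + G)/(36 + P))
(15165 + F(75, L(-13)))*(30543 + 12349) = (15165 + (7 - 9)/(36 + 75))*(30543 + 12349) = (15165 - 2/111)*42892 = (1683313/111)*42892 = 72200661196/111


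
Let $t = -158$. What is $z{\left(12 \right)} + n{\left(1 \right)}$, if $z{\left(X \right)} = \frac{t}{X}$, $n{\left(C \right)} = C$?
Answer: $- \frac{73}{6} \approx -12.167$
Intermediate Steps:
$z{\left(X \right)} = - \frac{158}{X}$
$z{\left(12 \right)} + n{\left(1 \right)} = - \frac{158}{12} + 1 = \left(-158\right) \frac{1}{12} + 1 = - \frac{79}{6} + 1 = - \frac{73}{6}$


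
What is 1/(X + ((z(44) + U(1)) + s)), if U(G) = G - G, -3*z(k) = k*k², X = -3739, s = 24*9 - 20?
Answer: -3/95813 ≈ -3.1311e-5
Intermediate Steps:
s = 196 (s = 216 - 20 = 196)
z(k) = -k³/3 (z(k) = -k*k²/3 = -k³/3)
U(G) = 0
1/(X + ((z(44) + U(1)) + s)) = 1/(-3739 + ((-⅓*44³ + 0) + 196)) = 1/(-3739 + ((-⅓*85184 + 0) + 196)) = 1/(-3739 + ((-85184/3 + 0) + 196)) = 1/(-3739 + (-85184/3 + 196)) = 1/(-3739 - 84596/3) = 1/(-95813/3) = -3/95813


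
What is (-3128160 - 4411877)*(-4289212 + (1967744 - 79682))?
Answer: 18104759842550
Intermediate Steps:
(-3128160 - 4411877)*(-4289212 + (1967744 - 79682)) = -7540037*(-4289212 + 1888062) = -7540037*(-2401150) = 18104759842550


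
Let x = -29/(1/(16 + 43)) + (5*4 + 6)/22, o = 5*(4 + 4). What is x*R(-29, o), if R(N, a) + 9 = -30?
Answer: 733512/11 ≈ 66683.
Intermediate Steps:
o = 40 (o = 5*8 = 40)
R(N, a) = -39 (R(N, a) = -9 - 30 = -39)
x = -18808/11 (x = -29/(1/59) + (20 + 6)*(1/22) = -29/1/59 + 26*(1/22) = -29*59 + 13/11 = -1711 + 13/11 = -18808/11 ≈ -1709.8)
x*R(-29, o) = -18808/11*(-39) = 733512/11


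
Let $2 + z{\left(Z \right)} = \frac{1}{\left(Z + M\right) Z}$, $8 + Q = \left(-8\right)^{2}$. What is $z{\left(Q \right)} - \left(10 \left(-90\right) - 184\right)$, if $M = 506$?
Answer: $\frac{34052705}{31472} \approx 1082.0$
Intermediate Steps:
$Q = 56$ ($Q = -8 + \left(-8\right)^{2} = -8 + 64 = 56$)
$z{\left(Z \right)} = -2 + \frac{1}{Z \left(506 + Z\right)}$ ($z{\left(Z \right)} = -2 + \frac{1}{\left(Z + 506\right) Z} = -2 + \frac{1}{\left(506 + Z\right) Z} = -2 + \frac{1}{Z \left(506 + Z\right)}$)
$z{\left(Q \right)} - \left(10 \left(-90\right) - 184\right) = \frac{1 - 56672 - 2 \cdot 56^{2}}{56 \left(506 + 56\right)} - \left(10 \left(-90\right) - 184\right) = \frac{1 - 56672 - 6272}{56 \cdot 562} - \left(-900 - 184\right) = \frac{1}{56} \cdot \frac{1}{562} \left(1 - 56672 - 6272\right) - -1084 = \frac{1}{56} \cdot \frac{1}{562} \left(-62943\right) + 1084 = - \frac{62943}{31472} + 1084 = \frac{34052705}{31472}$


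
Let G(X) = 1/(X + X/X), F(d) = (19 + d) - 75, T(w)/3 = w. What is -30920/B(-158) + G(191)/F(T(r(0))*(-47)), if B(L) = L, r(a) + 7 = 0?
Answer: 2763505999/14121408 ≈ 195.70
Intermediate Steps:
r(a) = -7 (r(a) = -7 + 0 = -7)
T(w) = 3*w
F(d) = -56 + d
G(X) = 1/(1 + X) (G(X) = 1/(X + 1) = 1/(1 + X))
-30920/B(-158) + G(191)/F(T(r(0))*(-47)) = -30920/(-158) + 1/((1 + 191)*(-56 + (3*(-7))*(-47))) = -30920*(-1/158) + 1/(192*(-56 - 21*(-47))) = 15460/79 + 1/(192*(-56 + 987)) = 15460/79 + (1/192)/931 = 15460/79 + (1/192)*(1/931) = 15460/79 + 1/178752 = 2763505999/14121408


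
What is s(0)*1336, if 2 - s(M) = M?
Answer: 2672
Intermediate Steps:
s(M) = 2 - M
s(0)*1336 = (2 - 1*0)*1336 = (2 + 0)*1336 = 2*1336 = 2672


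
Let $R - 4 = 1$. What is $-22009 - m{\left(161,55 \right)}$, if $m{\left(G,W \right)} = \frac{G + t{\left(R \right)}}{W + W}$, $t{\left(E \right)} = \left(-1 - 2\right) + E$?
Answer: $- \frac{2421153}{110} \approx -22010.0$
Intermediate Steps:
$R = 5$ ($R = 4 + 1 = 5$)
$t{\left(E \right)} = -3 + E$
$m{\left(G,W \right)} = \frac{2 + G}{2 W}$ ($m{\left(G,W \right)} = \frac{G + \left(-3 + 5\right)}{W + W} = \frac{G + 2}{2 W} = \left(2 + G\right) \frac{1}{2 W} = \frac{2 + G}{2 W}$)
$-22009 - m{\left(161,55 \right)} = -22009 - \frac{2 + 161}{2 \cdot 55} = -22009 - \frac{1}{2} \cdot \frac{1}{55} \cdot 163 = -22009 - \frac{163}{110} = - \frac{2421153}{110}$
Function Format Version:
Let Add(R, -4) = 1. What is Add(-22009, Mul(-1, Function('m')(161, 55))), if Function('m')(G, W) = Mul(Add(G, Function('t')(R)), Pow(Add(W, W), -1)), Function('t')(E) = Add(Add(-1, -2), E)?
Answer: Rational(-2421153, 110) ≈ -22010.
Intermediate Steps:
R = 5 (R = Add(4, 1) = 5)
Function('t')(E) = Add(-3, E)
Function('m')(G, W) = Mul(Rational(1, 2), Pow(W, -1), Add(2, G)) (Function('m')(G, W) = Mul(Add(G, Add(-3, 5)), Pow(Add(W, W), -1)) = Mul(Add(G, 2), Pow(Mul(2, W), -1)) = Mul(Add(2, G), Mul(Rational(1, 2), Pow(W, -1))) = Mul(Rational(1, 2), Pow(W, -1), Add(2, G)))
Add(-22009, Mul(-1, Function('m')(161, 55))) = Add(-22009, Mul(-1, Mul(Rational(1, 2), Pow(55, -1), Add(2, 161)))) = Add(-22009, Mul(-1, Mul(Rational(1, 2), Rational(1, 55), 163))) = Add(-22009, Mul(-1, Rational(163, 110))) = Add(-22009, Rational(-163, 110)) = Rational(-2421153, 110)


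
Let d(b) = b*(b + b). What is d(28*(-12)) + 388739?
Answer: 614531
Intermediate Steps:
d(b) = 2*b² (d(b) = b*(2*b) = 2*b²)
d(28*(-12)) + 388739 = 2*(28*(-12))² + 388739 = 2*(-336)² + 388739 = 2*112896 + 388739 = 225792 + 388739 = 614531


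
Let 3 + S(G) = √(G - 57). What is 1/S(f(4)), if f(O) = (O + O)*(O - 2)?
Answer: -3/50 - I*√41/50 ≈ -0.06 - 0.12806*I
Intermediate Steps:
f(O) = 2*O*(-2 + O) (f(O) = (2*O)*(-2 + O) = 2*O*(-2 + O))
S(G) = -3 + √(-57 + G) (S(G) = -3 + √(G - 57) = -3 + √(-57 + G))
1/S(f(4)) = 1/(-3 + √(-57 + 2*4*(-2 + 4))) = 1/(-3 + √(-57 + 2*4*2)) = 1/(-3 + √(-57 + 16)) = 1/(-3 + √(-41)) = 1/(-3 + I*√41)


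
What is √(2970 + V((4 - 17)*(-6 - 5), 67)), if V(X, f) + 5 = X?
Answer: 2*√777 ≈ 55.749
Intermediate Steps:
V(X, f) = -5 + X
√(2970 + V((4 - 17)*(-6 - 5), 67)) = √(2970 + (-5 + (4 - 17)*(-6 - 5))) = √(2970 + (-5 - 13*(-11))) = √(2970 + (-5 + 143)) = √(2970 + 138) = √3108 = 2*√777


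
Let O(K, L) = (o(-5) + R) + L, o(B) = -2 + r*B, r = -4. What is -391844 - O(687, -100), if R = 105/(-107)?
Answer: -41918429/107 ≈ -3.9176e+5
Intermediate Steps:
o(B) = -2 - 4*B
R = -105/107 (R = 105*(-1/107) = -105/107 ≈ -0.98131)
O(K, L) = 1821/107 + L (O(K, L) = ((-2 - 4*(-5)) - 105/107) + L = ((-2 + 20) - 105/107) + L = (18 - 105/107) + L = 1821/107 + L)
-391844 - O(687, -100) = -391844 - (1821/107 - 100) = -391844 - 1*(-8879/107) = -391844 + 8879/107 = -41918429/107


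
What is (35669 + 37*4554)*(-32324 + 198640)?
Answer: 33956238772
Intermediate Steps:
(35669 + 37*4554)*(-32324 + 198640) = (35669 + 168498)*166316 = 204167*166316 = 33956238772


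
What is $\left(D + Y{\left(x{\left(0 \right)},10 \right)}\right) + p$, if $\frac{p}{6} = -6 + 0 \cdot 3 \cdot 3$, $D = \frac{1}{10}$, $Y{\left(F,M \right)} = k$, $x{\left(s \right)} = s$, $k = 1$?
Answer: $- \frac{349}{10} \approx -34.9$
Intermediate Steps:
$Y{\left(F,M \right)} = 1$
$D = \frac{1}{10} \approx 0.1$
$p = -36$ ($p = 6 \left(-6 + 0 \cdot 3 \cdot 3\right) = 6 \left(-6 + 0 \cdot 3\right) = 6 \left(-6 + 0\right) = 6 \left(-6\right) = -36$)
$\left(D + Y{\left(x{\left(0 \right)},10 \right)}\right) + p = \left(\frac{1}{10} + 1\right) - 36 = \frac{11}{10} - 36 = - \frac{349}{10}$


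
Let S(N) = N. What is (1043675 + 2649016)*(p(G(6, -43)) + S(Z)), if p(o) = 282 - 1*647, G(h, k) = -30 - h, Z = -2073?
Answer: -9002780658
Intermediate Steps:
p(o) = -365 (p(o) = 282 - 647 = -365)
(1043675 + 2649016)*(p(G(6, -43)) + S(Z)) = (1043675 + 2649016)*(-365 - 2073) = 3692691*(-2438) = -9002780658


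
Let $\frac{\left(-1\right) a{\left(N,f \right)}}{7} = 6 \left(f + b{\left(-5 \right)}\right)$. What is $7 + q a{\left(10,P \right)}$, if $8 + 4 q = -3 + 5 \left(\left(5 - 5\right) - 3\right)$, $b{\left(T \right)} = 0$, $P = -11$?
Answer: $-2996$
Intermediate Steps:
$q = - \frac{13}{2}$ ($q = -2 + \frac{-3 + 5 \left(\left(5 - 5\right) - 3\right)}{4} = -2 + \frac{-3 + 5 \left(0 - 3\right)}{4} = -2 + \frac{-3 + 5 \left(-3\right)}{4} = -2 + \frac{-3 - 15}{4} = -2 + \frac{1}{4} \left(-18\right) = -2 - \frac{9}{2} = - \frac{13}{2} \approx -6.5$)
$a{\left(N,f \right)} = - 42 f$ ($a{\left(N,f \right)} = - 7 \cdot 6 \left(f + 0\right) = - 7 \cdot 6 f = - 42 f$)
$7 + q a{\left(10,P \right)} = 7 - \frac{13 \left(\left(-42\right) \left(-11\right)\right)}{2} = 7 - 3003 = -2996$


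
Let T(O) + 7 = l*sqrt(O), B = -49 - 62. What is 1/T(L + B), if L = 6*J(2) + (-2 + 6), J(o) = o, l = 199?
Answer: -7/3762144 - 199*I*sqrt(95)/3762144 ≈ -1.8606e-6 - 0.00051556*I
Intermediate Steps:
B = -111
L = 16 (L = 6*2 + (-2 + 6) = 12 + 4 = 16)
T(O) = -7 + 199*sqrt(O)
1/T(L + B) = 1/(-7 + 199*sqrt(16 - 111)) = 1/(-7 + 199*sqrt(-95)) = 1/(-7 + 199*(I*sqrt(95))) = 1/(-7 + 199*I*sqrt(95))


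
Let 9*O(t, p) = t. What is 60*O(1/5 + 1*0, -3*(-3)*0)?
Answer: 4/3 ≈ 1.3333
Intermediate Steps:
O(t, p) = t/9
60*O(1/5 + 1*0, -3*(-3)*0) = 60*((1/5 + 1*0)/9) = 60*((⅕ + 0)/9) = 60*((⅑)*(⅕)) = 60*(1/45) = 4/3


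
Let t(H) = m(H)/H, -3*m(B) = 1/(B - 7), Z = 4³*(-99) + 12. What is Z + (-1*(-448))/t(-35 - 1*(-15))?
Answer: -732084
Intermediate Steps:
Z = -6324 (Z = 64*(-99) + 12 = -6336 + 12 = -6324)
m(B) = -1/(3*(-7 + B)) (m(B) = -1/(3*(B - 7)) = -1/(3*(-7 + B)))
t(H) = -1/(H*(-21 + 3*H)) (t(H) = (-1/(-21 + 3*H))/H = -1/(H*(-21 + 3*H)))
Z + (-1*(-448))/t(-35 - 1*(-15)) = -6324 + (-1*(-448))/((-1/(3*(-35 - 1*(-15))*(-7 + (-35 - 1*(-15)))))) = -6324 + 448/((-1/(3*(-35 + 15)*(-7 + (-35 + 15))))) = -6324 + 448/((-⅓/(-20*(-7 - 20)))) = -6324 + 448/((-⅓*(-1/20)/(-27))) = -6324 + 448/((-⅓*(-1/20)*(-1/27))) = -6324 + 448/(-1/1620) = -6324 + 448*(-1620) = -6324 - 725760 = -732084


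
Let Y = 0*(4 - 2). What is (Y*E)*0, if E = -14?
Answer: 0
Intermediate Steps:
Y = 0 (Y = 0*2 = 0)
(Y*E)*0 = (0*(-14))*0 = 0*0 = 0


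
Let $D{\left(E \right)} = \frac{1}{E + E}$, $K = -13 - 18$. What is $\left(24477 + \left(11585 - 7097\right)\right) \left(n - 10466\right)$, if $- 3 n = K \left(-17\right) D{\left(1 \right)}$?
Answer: $- \frac{611383565}{2} \approx -3.0569 \cdot 10^{8}$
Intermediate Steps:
$K = -31$
$D{\left(E \right)} = \frac{1}{2 E}$
$n = - \frac{527}{6}$ ($n = - \frac{\left(-31\right) \left(-17\right) \frac{1}{2 \cdot 1}}{3} = - \frac{527 \cdot \frac{1}{2} \cdot 1}{3} = - \frac{527 \cdot \frac{1}{2}}{3} = \left(- \frac{1}{3}\right) \frac{527}{2} = - \frac{527}{6} \approx -87.833$)
$\left(24477 + \left(11585 - 7097\right)\right) \left(n - 10466\right) = \left(24477 + \left(11585 - 7097\right)\right) \left(- \frac{527}{6} - 10466\right) = \left(24477 + \left(11585 - 7097\right)\right) \left(- \frac{63323}{6}\right) = \left(24477 + 4488\right) \left(- \frac{63323}{6}\right) = 28965 \left(- \frac{63323}{6}\right) = - \frac{611383565}{2}$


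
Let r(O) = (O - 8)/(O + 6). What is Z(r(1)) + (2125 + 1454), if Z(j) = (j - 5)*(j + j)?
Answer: 3591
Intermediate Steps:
r(O) = (-8 + O)/(6 + O)
Z(j) = 2*j*(-5 + j) (Z(j) = (-5 + j)*(2*j) = 2*j*(-5 + j))
Z(r(1)) + (2125 + 1454) = 2*((-8 + 1)/(6 + 1))*(-5 + (-8 + 1)/(6 + 1)) + (2125 + 1454) = 2*(-7/7)*(-5 - 7/7) + 3579 = 2*((⅐)*(-7))*(-5 + (⅐)*(-7)) + 3579 = 2*(-1)*(-5 - 1) + 3579 = 2*(-1)*(-6) + 3579 = 12 + 3579 = 3591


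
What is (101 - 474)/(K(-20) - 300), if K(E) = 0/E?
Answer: 373/300 ≈ 1.2433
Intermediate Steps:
K(E) = 0
(101 - 474)/(K(-20) - 300) = (101 - 474)/(0 - 300) = -373/(-300) = -373*(-1/300) = 373/300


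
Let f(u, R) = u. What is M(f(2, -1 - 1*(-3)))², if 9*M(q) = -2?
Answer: 4/81 ≈ 0.049383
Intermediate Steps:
M(q) = -2/9 (M(q) = (⅑)*(-2) = -2/9)
M(f(2, -1 - 1*(-3)))² = (-2/9)² = 4/81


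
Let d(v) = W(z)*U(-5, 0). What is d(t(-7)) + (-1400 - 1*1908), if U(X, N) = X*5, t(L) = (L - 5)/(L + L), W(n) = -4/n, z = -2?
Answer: -3358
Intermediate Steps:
t(L) = (-5 + L)/(2*L) (t(L) = (-5 + L)/((2*L)) = (-5 + L)*(1/(2*L)) = (-5 + L)/(2*L))
U(X, N) = 5*X
d(v) = -50 (d(v) = (-4/(-2))*(5*(-5)) = -4*(-1/2)*(-25) = 2*(-25) = -50)
d(t(-7)) + (-1400 - 1*1908) = -50 + (-1400 - 1*1908) = -50 + (-1400 - 1908) = -50 - 3308 = -3358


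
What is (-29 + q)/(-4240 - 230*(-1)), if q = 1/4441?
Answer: 64394/8904205 ≈ 0.0072319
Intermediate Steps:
q = 1/4441 ≈ 0.00022517
(-29 + q)/(-4240 - 230*(-1)) = (-29 + 1/4441)/(-4240 - 230*(-1)) = -128788/(4441*(-4240 + 230)) = -128788/4441/(-4010) = -128788/4441*(-1/4010) = 64394/8904205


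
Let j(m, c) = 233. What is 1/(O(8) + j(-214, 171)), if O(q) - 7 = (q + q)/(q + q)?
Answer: 1/241 ≈ 0.0041494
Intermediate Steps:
O(q) = 8 (O(q) = 7 + (q + q)/(q + q) = 7 + (2*q)/((2*q)) = 7 + (2*q)*(1/(2*q)) = 7 + 1 = 8)
1/(O(8) + j(-214, 171)) = 1/(8 + 233) = 1/241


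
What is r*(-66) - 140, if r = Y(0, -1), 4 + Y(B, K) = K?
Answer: 190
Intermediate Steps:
Y(B, K) = -4 + K
r = -5 (r = -4 - 1 = -5)
r*(-66) - 140 = -5*(-66) - 140 = 330 - 140 = 190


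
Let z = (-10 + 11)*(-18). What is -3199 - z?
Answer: -3181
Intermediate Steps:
z = -18 (z = 1*(-18) = -18)
-3199 - z = -3199 - 1*(-18) = -3199 + 18 = -3181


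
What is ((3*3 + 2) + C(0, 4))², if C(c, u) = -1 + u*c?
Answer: 100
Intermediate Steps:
C(c, u) = -1 + c*u
((3*3 + 2) + C(0, 4))² = ((3*3 + 2) + (-1 + 0*4))² = ((9 + 2) + (-1 + 0))² = (11 - 1)² = 10² = 100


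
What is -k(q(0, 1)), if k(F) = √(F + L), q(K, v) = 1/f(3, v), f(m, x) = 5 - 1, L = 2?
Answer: -3/2 ≈ -1.5000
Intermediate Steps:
f(m, x) = 4
q(K, v) = ¼ (q(K, v) = 1/4 = ¼)
k(F) = √(2 + F) (k(F) = √(F + 2) = √(2 + F))
-k(q(0, 1)) = -√(2 + ¼) = -√(9/4) = -1*3/2 = -3/2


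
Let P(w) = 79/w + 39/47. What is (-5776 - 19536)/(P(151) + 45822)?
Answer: -11227454/20325521 ≈ -0.55238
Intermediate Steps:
P(w) = 39/47 + 79/w (P(w) = 79/w + 39*(1/47) = 79/w + 39/47 = 39/47 + 79/w)
(-5776 - 19536)/(P(151) + 45822) = (-5776 - 19536)/((39/47 + 79/151) + 45822) = -25312/((39/47 + 79*(1/151)) + 45822) = -25312/((39/47 + 79/151) + 45822) = -25312/(9602/7097 + 45822) = -25312/325208336/7097 = -25312*7097/325208336 = -11227454/20325521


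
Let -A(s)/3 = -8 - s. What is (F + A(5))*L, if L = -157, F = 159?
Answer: -31086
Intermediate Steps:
A(s) = 24 + 3*s (A(s) = -3*(-8 - s) = 24 + 3*s)
(F + A(5))*L = (159 + (24 + 3*5))*(-157) = (159 + (24 + 15))*(-157) = (159 + 39)*(-157) = 198*(-157) = -31086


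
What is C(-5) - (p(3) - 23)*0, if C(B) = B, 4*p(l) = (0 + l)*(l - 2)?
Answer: -5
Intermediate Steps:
p(l) = l*(-2 + l)/4 (p(l) = ((0 + l)*(l - 2))/4 = (l*(-2 + l))/4 = l*(-2 + l)/4)
C(-5) - (p(3) - 23)*0 = -5 - ((1/4)*3*(-2 + 3) - 23)*0 = -5 - ((1/4)*3*1 - 23)*0 = -5 - (3/4 - 23)*0 = -5 - (-89)*0/4 = -5 - 1*0 = -5 + 0 = -5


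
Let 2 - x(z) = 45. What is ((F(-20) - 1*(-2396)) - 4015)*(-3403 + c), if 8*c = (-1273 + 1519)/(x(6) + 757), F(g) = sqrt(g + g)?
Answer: 5244936685/952 - 3239615*I*sqrt(10)/476 ≈ 5.5094e+6 - 21522.0*I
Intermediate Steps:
x(z) = -43 (x(z) = 2 - 1*45 = 2 - 45 = -43)
F(g) = sqrt(2)*sqrt(g) (F(g) = sqrt(2*g) = sqrt(2)*sqrt(g))
c = 41/952 (c = ((-1273 + 1519)/(-43 + 757))/8 = (246/714)/8 = (246*(1/714))/8 = (1/8)*(41/119) = 41/952 ≈ 0.043067)
((F(-20) - 1*(-2396)) - 4015)*(-3403 + c) = ((sqrt(2)*sqrt(-20) - 1*(-2396)) - 4015)*(-3403 + 41/952) = ((sqrt(2)*(2*I*sqrt(5)) + 2396) - 4015)*(-3239615/952) = ((2*I*sqrt(10) + 2396) - 4015)*(-3239615/952) = ((2396 + 2*I*sqrt(10)) - 4015)*(-3239615/952) = (-1619 + 2*I*sqrt(10))*(-3239615/952) = 5244936685/952 - 3239615*I*sqrt(10)/476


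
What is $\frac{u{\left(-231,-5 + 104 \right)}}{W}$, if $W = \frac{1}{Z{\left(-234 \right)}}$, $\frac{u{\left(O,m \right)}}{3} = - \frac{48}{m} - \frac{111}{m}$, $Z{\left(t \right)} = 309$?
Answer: $- \frac{16377}{11} \approx -1488.8$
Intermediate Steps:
$u{\left(O,m \right)} = - \frac{477}{m}$ ($u{\left(O,m \right)} = 3 \left(- \frac{48}{m} - \frac{111}{m}\right) = 3 \left(- \frac{159}{m}\right) = - \frac{477}{m}$)
$W = \frac{1}{309} \approx 0.0032362$
$\frac{u{\left(-231,-5 + 104 \right)}}{W} = - \frac{477}{-5 + 104} \frac{1}{\frac{1}{309}} = - \frac{477}{99} \cdot 309 = \left(-477\right) \frac{1}{99} \cdot 309 = \left(- \frac{53}{11}\right) 309 = - \frac{16377}{11}$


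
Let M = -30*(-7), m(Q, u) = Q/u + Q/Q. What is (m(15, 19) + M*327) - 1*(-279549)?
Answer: 6616195/19 ≈ 3.4822e+5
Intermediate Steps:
m(Q, u) = 1 + Q/u (m(Q, u) = Q/u + 1 = 1 + Q/u)
M = 210
(m(15, 19) + M*327) - 1*(-279549) = ((15 + 19)/19 + 210*327) - 1*(-279549) = ((1/19)*34 + 68670) + 279549 = (34/19 + 68670) + 279549 = 1304764/19 + 279549 = 6616195/19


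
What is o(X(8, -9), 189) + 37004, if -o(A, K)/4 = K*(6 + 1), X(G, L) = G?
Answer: 31712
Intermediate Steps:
o(A, K) = -28*K (o(A, K) = -4*K*(6 + 1) = -4*K*7 = -28*K)
o(X(8, -9), 189) + 37004 = -28*189 + 37004 = -5292 + 37004 = 31712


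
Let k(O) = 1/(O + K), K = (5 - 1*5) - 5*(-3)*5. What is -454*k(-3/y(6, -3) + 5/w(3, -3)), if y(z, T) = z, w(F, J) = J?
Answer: -2724/437 ≈ -6.2334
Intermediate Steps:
K = 75 (K = (5 - 5) + 15*5 = 0 + 75 = 75)
k(O) = 1/(75 + O) (k(O) = 1/(O + 75) = 1/(75 + O))
-454*k(-3/y(6, -3) + 5/w(3, -3)) = -454/(75 + (-3/6 + 5/(-3))) = -454/(75 + (-3*⅙ + 5*(-⅓))) = -454/(75 + (-½ - 5/3)) = -454/(75 - 13/6) = -454/437/6 = -454*6/437 = -2724/437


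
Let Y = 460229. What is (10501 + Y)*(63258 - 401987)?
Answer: -159449902170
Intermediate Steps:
(10501 + Y)*(63258 - 401987) = (10501 + 460229)*(63258 - 401987) = 470730*(-338729) = -159449902170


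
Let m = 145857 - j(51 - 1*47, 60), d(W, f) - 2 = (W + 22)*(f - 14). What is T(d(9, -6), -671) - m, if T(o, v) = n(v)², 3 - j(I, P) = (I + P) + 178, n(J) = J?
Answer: 304145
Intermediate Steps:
j(I, P) = -175 - I - P (j(I, P) = 3 - ((I + P) + 178) = 3 - (178 + I + P) = 3 + (-178 - I - P) = -175 - I - P)
d(W, f) = 2 + (-14 + f)*(22 + W) (d(W, f) = 2 + (W + 22)*(f - 14) = 2 + (22 + W)*(-14 + f) = 2 + (-14 + f)*(22 + W))
T(o, v) = v²
m = 146096 (m = 145857 - (-175 - (51 - 1*47) - 1*60) = 145857 - (-175 - (51 - 47) - 60) = 145857 - (-175 - 1*4 - 60) = 145857 - (-175 - 4 - 60) = 145857 - 1*(-239) = 145857 + 239 = 146096)
T(d(9, -6), -671) - m = (-671)² - 1*146096 = 450241 - 146096 = 304145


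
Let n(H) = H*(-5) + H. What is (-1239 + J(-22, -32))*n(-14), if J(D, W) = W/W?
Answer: -69328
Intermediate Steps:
J(D, W) = 1
n(H) = -4*H (n(H) = -5*H + H = -4*H)
(-1239 + J(-22, -32))*n(-14) = (-1239 + 1)*(-4*(-14)) = -1238*56 = -69328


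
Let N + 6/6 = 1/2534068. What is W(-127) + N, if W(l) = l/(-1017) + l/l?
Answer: 321827653/2577147156 ≈ 0.12488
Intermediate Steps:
W(l) = 1 - l/1017 (W(l) = l*(-1/1017) + 1 = -l/1017 + 1 = 1 - l/1017)
N = -2534067/2534068 (N = -1 + 1/2534068 = -2534067/2534068 ≈ -1.0000)
W(-127) + N = (1 - 1/1017*(-127)) - 2534067/2534068 = (1 + 127/1017) - 2534067/2534068 = 1144/1017 - 2534067/2534068 = 321827653/2577147156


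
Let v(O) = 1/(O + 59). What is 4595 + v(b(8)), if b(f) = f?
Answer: 307866/67 ≈ 4595.0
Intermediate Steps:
v(O) = 1/(59 + O)
4595 + v(b(8)) = 4595 + 1/(59 + 8) = 4595 + 1/67 = 307866/67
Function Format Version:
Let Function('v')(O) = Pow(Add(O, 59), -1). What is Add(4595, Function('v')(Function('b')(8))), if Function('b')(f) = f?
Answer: Rational(307866, 67) ≈ 4595.0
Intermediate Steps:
Function('v')(O) = Pow(Add(59, O), -1)
Add(4595, Function('v')(Function('b')(8))) = Add(4595, Pow(Add(59, 8), -1)) = Add(4595, Pow(67, -1)) = Add(4595, Rational(1, 67)) = Rational(307866, 67)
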